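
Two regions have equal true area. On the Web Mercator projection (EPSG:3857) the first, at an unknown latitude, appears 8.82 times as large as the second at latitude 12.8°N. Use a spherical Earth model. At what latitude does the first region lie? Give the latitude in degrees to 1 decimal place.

70.8°

For equal true areas on Mercator, apparent areas scale as sec²φ, so the ratio is cos²φ₂ / cos²φ₁.
cos²φ₂ / cos²φ₁ = 8.82  ⇒  cos φ₁ = cos 12.8° / √8.82 = 0.9751/2.970 = 0.3283.
φ₁ = arccos(0.3283) ≈ 70.8°.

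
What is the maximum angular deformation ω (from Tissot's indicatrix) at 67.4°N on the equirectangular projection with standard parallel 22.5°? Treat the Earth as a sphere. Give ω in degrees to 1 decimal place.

The equidistant cylindrical projection with φ₀ = 22.5° has h = 1 (meridians true) and k = cos φ₀ / cos φ along parallels.
At 67.4°: h = 1.000, k = 2.404; principal scales a = 2.404, b = 1.000.
sin(ω/2) = (a − b)/(a + b) = 1.404/3.404 = 0.4125, so ω = 2 arcsin(0.4125) ≈ 48.7°.

48.7°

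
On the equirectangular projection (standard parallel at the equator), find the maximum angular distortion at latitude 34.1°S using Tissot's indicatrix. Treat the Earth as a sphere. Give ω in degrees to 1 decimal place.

In the plate carrée (x = Rλ, y = Rφ), meridians are true-scale (h = 1) and parallels are stretched by k = sec φ.
At 34.1°: h = 1.000, k = 1.208; principal scales a = 1.208, b = 1.000.
sin(ω/2) = (a − b)/(a + b) = 0.2076/2.208 = 0.09406, so ω = 2 arcsin(0.09406) ≈ 10.8°.

10.8°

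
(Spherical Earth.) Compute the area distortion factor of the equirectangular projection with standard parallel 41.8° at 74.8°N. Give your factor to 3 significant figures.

2.84

In the equirectangular projection with standard parallel φ₀ = 41.8° (x = Rλ cos φ₀, y = Rφ), meridians are true-scale (h = 1) and the parallel scale is k = cos φ₀ / cos φ.
Areal scale = h·k = 1 × cos φ₀ / cos φ; at 74.8°, h = 1.000, k = 2.843, so h·k = 2.843.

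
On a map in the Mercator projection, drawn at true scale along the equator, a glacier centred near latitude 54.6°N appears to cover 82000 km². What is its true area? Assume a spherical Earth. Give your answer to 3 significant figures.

27500 km²

Mercator is conformal, so the point scale is isotropic: h = k = sec φ = 1/cos φ.
Areal scale = k² = sec²φ = 1/cos²(54.6°) = 1/0.5793² = 2.980.
True area = apparent / (areal scale) = 82000 / 2.980 ≈ 27500 km².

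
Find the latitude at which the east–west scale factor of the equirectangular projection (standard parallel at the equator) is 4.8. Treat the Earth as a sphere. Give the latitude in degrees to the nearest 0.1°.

78.0°

Plate carrée: h = 1, k = sec φ along parallels.
sec φ = 4.8  ⇒  cos φ = 0.2083  ⇒  φ ≈ 78.0°.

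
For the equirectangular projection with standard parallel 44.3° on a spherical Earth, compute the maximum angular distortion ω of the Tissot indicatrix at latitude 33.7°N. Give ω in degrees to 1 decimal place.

8.6°

In the equirectangular projection with standard parallel φ₀ = 44.3° (x = Rλ cos φ₀, y = Rφ), meridians are true-scale (h = 1) and the parallel scale is k = cos φ₀ / cos φ.
At 33.7°: h = 1.000, k = 0.8603; principal scales a = 1.000, b = 0.8603.
sin(ω/2) = (a − b)/(a + b) = 0.1397/1.860 = 0.07512, so ω = 2 arcsin(0.07512) ≈ 8.6°.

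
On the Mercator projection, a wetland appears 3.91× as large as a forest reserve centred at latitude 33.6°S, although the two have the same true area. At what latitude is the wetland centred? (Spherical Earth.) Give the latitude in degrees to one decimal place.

65.1°

On Mercator, (apparent₁)/(apparent₂) = sec²φ₁ / sec²φ₂ when true areas are equal.
cos²φ₂ / cos²φ₁ = 3.91  ⇒  cos φ₁ = cos 33.6° / √3.91 = 0.8329/1.977 = 0.4212.
φ₁ = arccos(0.4212) ≈ 65.1°.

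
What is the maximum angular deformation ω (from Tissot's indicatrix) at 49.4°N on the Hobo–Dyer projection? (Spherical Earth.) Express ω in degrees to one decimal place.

The Hobo–Dyer projection is cylindrical equal-area with φ₀ = 37.5°. Cylindrical equal-area (φ₀ = 37.5°): h = cos φ / cos 37.5° along meridians, k = cos 37.5° / cos φ along parallels; h·k = 1.
At 49.4°: h = 0.8203, k = 1.219; principal scales a = 1.219, b = 0.8203.
sin(ω/2) = (a − b)/(a + b) = 0.3988/2.039 = 0.1956, so ω = 2 arcsin(0.1956) ≈ 22.6°.

22.6°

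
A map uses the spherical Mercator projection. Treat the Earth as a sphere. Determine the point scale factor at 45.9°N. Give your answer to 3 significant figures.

1.44

The Mercator projection is conformal; its linear scale factor is the same in every direction and equals sec φ = 1/cos φ.
k = 1/cos 45.9° = 1/0.6959 = 1.437.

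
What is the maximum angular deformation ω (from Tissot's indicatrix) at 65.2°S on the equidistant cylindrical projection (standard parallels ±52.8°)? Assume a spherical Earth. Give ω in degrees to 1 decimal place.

The equidistant cylindrical projection with φ₀ = 52.8° has h = 1 (meridians true) and k = cos φ₀ / cos φ along parallels.
At 65.2°: h = 1.000, k = 1.441; principal scales a = 1.441, b = 1.000.
sin(ω/2) = (a − b)/(a + b) = 0.4414/2.441 = 0.1808, so ω = 2 arcsin(0.1808) ≈ 20.8°.

20.8°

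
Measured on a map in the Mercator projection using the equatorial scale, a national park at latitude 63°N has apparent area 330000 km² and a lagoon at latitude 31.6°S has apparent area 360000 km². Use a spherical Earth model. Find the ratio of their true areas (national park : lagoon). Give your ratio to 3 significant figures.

0.260

On Mercator the areal scale is sec²φ, so true area = apparent × cos²φ.
True area of national park: 330000 × cos²(63°) = 330000 × 0.2061 = 68020 km².
True area of lagoon: 360000 × cos²(31.6°) = 360000 × 0.7254 = 261200 km².
Ratio = 68020 / 261200 ≈ 0.260.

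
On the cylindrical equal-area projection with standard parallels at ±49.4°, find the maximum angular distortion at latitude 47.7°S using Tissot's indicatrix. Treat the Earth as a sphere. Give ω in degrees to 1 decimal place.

3.8°

Cylindrical equal-area (φ₀ = 49.4°): h = cos φ / cos 49.4° along meridians, k = cos 49.4° / cos φ along parallels; h·k = 1.
At 47.7°: h = 1.034, k = 0.9670; principal scales a = 1.034, b = 0.9670.
sin(ω/2) = (a − b)/(a + b) = 0.06721/2.001 = 0.03359, so ω = 2 arcsin(0.03359) ≈ 3.8°.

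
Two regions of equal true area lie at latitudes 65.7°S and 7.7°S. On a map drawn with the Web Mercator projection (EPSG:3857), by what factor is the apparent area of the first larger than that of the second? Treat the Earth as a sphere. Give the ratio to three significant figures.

Mercator is conformal with k = sec φ, so areal scale = k² = sec²φ.
At 65.7°: sec²(65.7°) = 1/0.4115² = 5.905.
At 7.7°: sec²(7.7°) = 1/0.9910² = 1.018.
Ratio = 5.905/1.018 = cos²(7.7°)/cos²(65.7°) ≈ 5.80.

5.80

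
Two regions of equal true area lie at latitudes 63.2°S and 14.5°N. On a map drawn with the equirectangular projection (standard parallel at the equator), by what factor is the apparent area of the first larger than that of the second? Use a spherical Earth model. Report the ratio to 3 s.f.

2.15

For the equirectangular projection with φ₀ = 0 (plate carrée), h = 1 along meridians and k = sec φ along parallels.
Areal scale at 63.2°: h·k = 1.000 × 2.218 = 2.218.
Areal scale at 14.5°: h·k = 1.000 × 1.033 = 1.033.
Ratio = 2.218/1.033 ≈ 2.15.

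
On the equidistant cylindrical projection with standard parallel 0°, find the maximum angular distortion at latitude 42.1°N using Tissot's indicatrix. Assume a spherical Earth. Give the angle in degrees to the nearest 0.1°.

17.0°

In the plate carrée (x = Rλ, y = Rφ), meridians are true-scale (h = 1) and parallels are stretched by k = sec φ.
At 42.1°: h = 1.000, k = 1.348; principal scales a = 1.348, b = 1.000.
sin(ω/2) = (a − b)/(a + b) = 0.3478/2.348 = 0.1481, so ω = 2 arcsin(0.1481) ≈ 17.0°.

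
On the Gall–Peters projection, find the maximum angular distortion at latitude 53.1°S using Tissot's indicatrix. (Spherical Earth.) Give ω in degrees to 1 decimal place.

18.7°

Gall–Peters is a cylindrical equal-area projection with standard parallels at ±45°. For cylindrical equal-area with standard parallel φ₀, h = cos φ / cos φ₀ and k = cos φ₀ / cos φ, so h·k = 1.
At 53.1°: h = 0.8491, k = 1.178; principal scales a = 1.178, b = 0.8491.
sin(ω/2) = (a − b)/(a + b) = 0.3286/2.027 = 0.1621, so ω = 2 arcsin(0.1621) ≈ 18.7°.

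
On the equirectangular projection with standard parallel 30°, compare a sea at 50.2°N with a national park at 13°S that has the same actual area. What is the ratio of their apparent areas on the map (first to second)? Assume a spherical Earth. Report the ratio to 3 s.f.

The equidistant cylindrical projection with φ₀ = 30° has h = 1 (meridians true) and k = cos φ₀ / cos φ along parallels.
Areal scale at 50.2°: h·k = 1.000 × 1.353 = 1.353.
Areal scale at 13°: h·k = 1.000 × 0.8888 = 0.8888.
Ratio = 1.353/0.8888 ≈ 1.52.

1.52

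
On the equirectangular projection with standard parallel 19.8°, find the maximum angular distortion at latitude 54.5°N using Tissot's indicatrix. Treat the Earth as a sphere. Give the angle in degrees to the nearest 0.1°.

27.4°

With standard parallel φ₀ = 19.8°, the equirectangular projection gives x = Rλ cos φ₀, y = Rφ, so h = 1 and k = cos 19.8° / cos φ.
At 54.5°: h = 1.000, k = 1.620; principal scales a = 1.620, b = 1.000.
sin(ω/2) = (a − b)/(a + b) = 0.6202/2.620 = 0.2367, so ω = 2 arcsin(0.2367) ≈ 27.4°.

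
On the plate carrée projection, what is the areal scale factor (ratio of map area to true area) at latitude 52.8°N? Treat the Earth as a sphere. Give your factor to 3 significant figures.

1.65

In the plate carrée (x = Rλ, y = Rφ), meridians are true-scale (h = 1) and parallels are stretched by k = sec φ.
Areal scale = h·k = 1 × sec φ; at 52.8°, h = 1.000, k = 1.654, so h·k = 1.654.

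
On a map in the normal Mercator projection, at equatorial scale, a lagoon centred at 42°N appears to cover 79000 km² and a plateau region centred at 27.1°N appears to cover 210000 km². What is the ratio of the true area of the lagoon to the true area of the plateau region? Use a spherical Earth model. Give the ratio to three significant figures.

Mercator's areal exaggeration is sec²φ; hence true area = (apparent area) · cos²φ.
True area of lagoon: 79000 × cos²(42°) = 79000 × 0.5523 = 43630 km².
True area of plateau region: 210000 × cos²(27.1°) = 210000 × 0.7925 = 166400 km².
Ratio = 43630 / 166400 ≈ 0.262.

0.262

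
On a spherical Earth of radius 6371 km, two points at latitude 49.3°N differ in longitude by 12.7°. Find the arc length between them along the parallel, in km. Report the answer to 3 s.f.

Arc length along a parallel = R cos φ · Δλ (with Δλ in radians).
= 6371 × cos 49.3° × (12.7° × π/180) = 6371 × 0.6521 × 0.2217 ≈ 921 km.

921 km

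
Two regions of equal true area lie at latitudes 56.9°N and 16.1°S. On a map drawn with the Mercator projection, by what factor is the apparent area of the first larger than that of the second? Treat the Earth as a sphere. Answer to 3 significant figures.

Mercator areal scale is sec²φ.
At 56.9°: sec²(56.9°) = 1/0.5461² = 3.353.
At 16.1°: sec²(16.1°) = 1/0.9608² = 1.083.
Ratio = 3.353/1.083 = cos²(16.1°)/cos²(56.9°) ≈ 3.10.

3.10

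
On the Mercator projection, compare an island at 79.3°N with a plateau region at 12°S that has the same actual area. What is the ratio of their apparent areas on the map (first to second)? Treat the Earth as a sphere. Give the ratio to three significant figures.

27.8

Mercator is conformal with k = sec φ, so areal scale = k² = sec²φ.
At 79.3°: sec²(79.3°) = 1/0.1857² = 29.01.
At 12°: sec²(12°) = 1/0.9781² = 1.045.
Ratio = 29.01/1.045 = cos²(12°)/cos²(79.3°) ≈ 27.8.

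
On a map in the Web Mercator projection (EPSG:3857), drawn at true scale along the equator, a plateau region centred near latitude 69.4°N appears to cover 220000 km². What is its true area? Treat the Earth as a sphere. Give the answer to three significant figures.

27200 km²

Mercator is conformal, so the point scale is isotropic: h = k = sec φ = 1/cos φ.
Areal scale = k² = sec²φ = 1/cos²(69.4°) = 1/0.3518² = 8.078.
True area = apparent / (areal scale) = 220000 / 8.078 ≈ 27200 km².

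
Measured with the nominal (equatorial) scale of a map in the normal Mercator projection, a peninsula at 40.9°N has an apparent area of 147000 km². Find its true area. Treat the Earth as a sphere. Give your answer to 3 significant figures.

For Mercator, h = k = sec φ (a conformal cylindrical projection has a single point scale, 1/cos φ).
Areal scale = k² = sec²φ = 1/cos²(40.9°) = 1/0.7559² = 1.750.
True area = apparent / (areal scale) = 147000 / 1.750 ≈ 84000 km².

84000 km²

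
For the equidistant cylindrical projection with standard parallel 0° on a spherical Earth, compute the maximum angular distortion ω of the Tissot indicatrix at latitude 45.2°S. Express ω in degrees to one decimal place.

Plate carrée maps x = Rλ, y = Rφ. The meridian scale is h = 1 and the parallel scale is k = 1/cos φ = sec φ.
At 45.2°: h = 1.000, k = 1.419; principal scales a = 1.419, b = 1.000.
sin(ω/2) = (a − b)/(a + b) = 0.4192/2.419 = 0.1733, so ω = 2 arcsin(0.1733) ≈ 20.0°.

20.0°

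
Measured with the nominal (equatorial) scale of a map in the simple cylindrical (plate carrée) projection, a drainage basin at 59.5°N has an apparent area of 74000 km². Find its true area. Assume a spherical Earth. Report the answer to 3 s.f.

37600 km²

In the plate carrée (x = Rλ, y = Rφ), meridians are true-scale (h = 1) and parallels are stretched by k = sec φ.
Areal scale = h·k = 1 × sec φ; at 59.5°, h = 1.000, k = 1.970, so h·k = 1.970.
True area = apparent / (areal scale) = 74000 / 1.970 ≈ 37600 km².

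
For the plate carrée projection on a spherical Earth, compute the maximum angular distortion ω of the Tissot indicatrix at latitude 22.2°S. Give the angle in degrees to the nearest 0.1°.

4.4°

For the equirectangular projection with φ₀ = 0 (plate carrée), h = 1 along meridians and k = sec φ along parallels.
At 22.2°: h = 1.000, k = 1.080; principal scales a = 1.080, b = 1.000.
sin(ω/2) = (a − b)/(a + b) = 0.08006/2.080 = 0.03849, so ω = 2 arcsin(0.03849) ≈ 4.4°.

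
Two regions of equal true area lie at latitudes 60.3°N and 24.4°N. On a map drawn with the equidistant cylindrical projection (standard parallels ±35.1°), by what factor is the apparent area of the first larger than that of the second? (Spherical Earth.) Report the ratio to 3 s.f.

The equidistant cylindrical projection with φ₀ = 35.1° has h = 1 (meridians true) and k = cos φ₀ / cos φ along parallels.
Areal scale at 60.3°: h·k = 1.000 × 1.651 = 1.651.
Areal scale at 24.4°: h·k = 1.000 × 0.8984 = 0.8984.
Ratio = 1.651/0.8984 ≈ 1.84.

1.84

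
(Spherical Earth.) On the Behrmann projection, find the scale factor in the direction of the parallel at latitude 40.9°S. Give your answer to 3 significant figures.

The Behrmann projection is cylindrical equal-area with φ₀ = 30°. For cylindrical equal-area with standard parallel φ₀, h = cos φ / cos φ₀ and k = cos φ₀ / cos φ, so h·k = 1.
k = cos 30° / cos 40.9° = 0.8660/0.7559 = 1.146.

1.15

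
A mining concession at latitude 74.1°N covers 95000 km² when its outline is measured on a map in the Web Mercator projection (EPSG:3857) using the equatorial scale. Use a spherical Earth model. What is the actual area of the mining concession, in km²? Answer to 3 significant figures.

Mercator is conformal, so the point scale is isotropic: h = k = sec φ = 1/cos φ.
Areal scale = k² = sec²φ = 1/cos²(74.1°) = 1/0.2740² = 13.32.
True area = apparent / (areal scale) = 95000 / 13.32 ≈ 7130 km².

7130 km²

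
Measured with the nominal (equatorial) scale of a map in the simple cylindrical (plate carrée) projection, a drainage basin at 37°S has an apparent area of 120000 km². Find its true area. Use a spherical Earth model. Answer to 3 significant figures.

In the plate carrée (x = Rλ, y = Rφ), meridians are true-scale (h = 1) and parallels are stretched by k = sec φ.
Areal scale = h·k = 1 × sec φ; at 37°, h = 1.000, k = 1.252, so h·k = 1.252.
True area = apparent / (areal scale) = 120000 / 1.252 ≈ 95800 km².

95800 km²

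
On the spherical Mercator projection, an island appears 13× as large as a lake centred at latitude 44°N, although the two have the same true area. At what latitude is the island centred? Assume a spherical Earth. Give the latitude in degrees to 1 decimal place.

78.5°

For equal true areas on Mercator, apparent areas scale as sec²φ, so the ratio is cos²φ₂ / cos²φ₁.
cos²φ₂ / cos²φ₁ = 13  ⇒  cos φ₁ = cos 44° / √13 = 0.7193/3.606 = 0.1995.
φ₁ = arccos(0.1995) ≈ 78.5°.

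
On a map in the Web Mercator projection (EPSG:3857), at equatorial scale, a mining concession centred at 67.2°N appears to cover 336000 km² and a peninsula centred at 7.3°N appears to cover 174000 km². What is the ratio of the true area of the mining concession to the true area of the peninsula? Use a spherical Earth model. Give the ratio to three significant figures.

0.295

On Mercator the areal scale is sec²φ, so true area = apparent × cos²φ.
True area of mining concession: 336000 × cos²(67.2°) = 336000 × 0.1502 = 50460 km².
True area of peninsula: 174000 × cos²(7.3°) = 174000 × 0.9839 = 171200 km².
Ratio = 50460 / 171200 ≈ 0.295.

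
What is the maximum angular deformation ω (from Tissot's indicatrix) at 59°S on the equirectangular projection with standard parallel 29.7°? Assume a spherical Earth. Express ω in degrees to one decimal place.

The equidistant cylindrical projection with φ₀ = 29.7° has h = 1 (meridians true) and k = cos φ₀ / cos φ along parallels.
At 59°: h = 1.000, k = 1.687; principal scales a = 1.687, b = 1.000.
sin(ω/2) = (a − b)/(a + b) = 0.6865/2.687 = 0.2555, so ω = 2 arcsin(0.2555) ≈ 29.6°.

29.6°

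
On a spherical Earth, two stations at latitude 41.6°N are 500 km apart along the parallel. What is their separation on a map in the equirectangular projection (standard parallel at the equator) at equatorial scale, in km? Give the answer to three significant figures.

669 km

Plate carrée maps x = Rλ, y = Rφ. The meridian scale is h = 1 and the parallel scale is k = 1/cos φ = sec φ.
Along the parallel, k = sec 41.6° = 1/0.7478 = 1.337.
Map distance = 500 × 1.337 ≈ 669 km.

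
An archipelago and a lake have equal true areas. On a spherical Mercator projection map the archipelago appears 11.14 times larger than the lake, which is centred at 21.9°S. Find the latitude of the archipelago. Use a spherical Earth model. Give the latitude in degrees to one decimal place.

73.9°

For equal true areas on Mercator, apparent areas scale as sec²φ, so the ratio is cos²φ₂ / cos²φ₁.
cos²φ₂ / cos²φ₁ = 11.14  ⇒  cos φ₁ = cos 21.9° / √11.14 = 0.9278/3.338 = 0.2780.
φ₁ = arccos(0.2780) ≈ 73.9°.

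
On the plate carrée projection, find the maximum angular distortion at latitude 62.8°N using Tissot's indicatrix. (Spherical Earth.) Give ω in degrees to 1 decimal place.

For the equirectangular projection with φ₀ = 0 (plate carrée), h = 1 along meridians and k = sec φ along parallels.
At 62.8°: h = 1.000, k = 2.188; principal scales a = 2.188, b = 1.000.
sin(ω/2) = (a − b)/(a + b) = 1.188/3.188 = 0.3726, so ω = 2 arcsin(0.3726) ≈ 43.8°.

43.8°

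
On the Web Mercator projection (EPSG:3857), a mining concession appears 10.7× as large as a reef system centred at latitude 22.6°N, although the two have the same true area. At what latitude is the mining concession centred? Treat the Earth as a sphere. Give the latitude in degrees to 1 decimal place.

73.6°

On Mercator, (apparent₁)/(apparent₂) = sec²φ₁ / sec²φ₂ when true areas are equal.
cos²φ₂ / cos²φ₁ = 10.7  ⇒  cos φ₁ = cos 22.6° / √10.7 = 0.9232/3.271 = 0.2822.
φ₁ = arccos(0.2822) ≈ 73.6°.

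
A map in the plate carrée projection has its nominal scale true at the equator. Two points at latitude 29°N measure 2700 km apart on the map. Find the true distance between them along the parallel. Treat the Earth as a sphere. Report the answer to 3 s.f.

2360 km

Plate carrée maps x = Rλ, y = Rφ. The meridian scale is h = 1 and the parallel scale is k = 1/cos φ = sec φ.
Along the parallel at 29°, map distances are exaggerated by k = sec 29° = 1.143.
True distance = 2700 / 1.143 = 2700 × cos 29° ≈ 2360 km.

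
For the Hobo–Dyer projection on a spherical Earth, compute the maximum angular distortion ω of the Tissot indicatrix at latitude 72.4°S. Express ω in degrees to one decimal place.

96.5°

The Hobo–Dyer projection is cylindrical equal-area with φ₀ = 37.5°. For cylindrical equal-area with standard parallel φ₀, h = cos φ / cos φ₀ and k = cos φ₀ / cos φ, so h·k = 1.
At 72.4°: h = 0.3811, k = 2.624; principal scales a = 2.624, b = 0.3811.
sin(ω/2) = (a − b)/(a + b) = 2.243/3.005 = 0.7463, so ω = 2 arcsin(0.7463) ≈ 96.5°.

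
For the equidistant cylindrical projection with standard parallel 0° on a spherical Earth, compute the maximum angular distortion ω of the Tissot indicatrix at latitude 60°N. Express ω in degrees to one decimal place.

38.9°

Plate carrée maps x = Rλ, y = Rφ. The meridian scale is h = 1 and the parallel scale is k = 1/cos φ = sec φ.
At 60°: h = 1.000, k = 2.000; principal scales a = 2.000, b = 1.000.
sin(ω/2) = (a − b)/(a + b) = 1.0000/3.000 = 0.3333, so ω = 2 arcsin(0.3333) ≈ 38.9°.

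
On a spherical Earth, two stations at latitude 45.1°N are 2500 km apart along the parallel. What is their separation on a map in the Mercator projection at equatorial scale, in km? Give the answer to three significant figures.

The Mercator projection is conformal; its linear scale factor is the same in every direction and equals sec φ = 1/cos φ.
Along the parallel, k = sec 45.1° = 1/0.7059 = 1.417.
Map distance = 2500 × 1.417 ≈ 3540 km.

3540 km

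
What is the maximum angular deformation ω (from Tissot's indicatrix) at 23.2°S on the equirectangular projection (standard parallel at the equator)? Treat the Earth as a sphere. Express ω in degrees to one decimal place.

Plate carrée maps x = Rλ, y = Rφ. The meridian scale is h = 1 and the parallel scale is k = 1/cos φ = sec φ.
At 23.2°: h = 1.000, k = 1.088; principal scales a = 1.088, b = 1.000.
sin(ω/2) = (a − b)/(a + b) = 0.08798/2.088 = 0.04214, so ω = 2 arcsin(0.04214) ≈ 4.8°.

4.8°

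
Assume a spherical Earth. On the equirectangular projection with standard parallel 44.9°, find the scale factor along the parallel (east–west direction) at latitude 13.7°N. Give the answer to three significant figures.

0.729

In the equirectangular projection with standard parallel φ₀ = 44.9° (x = Rλ cos φ₀, y = Rφ), meridians are true-scale (h = 1) and the parallel scale is k = cos φ₀ / cos φ.
k = cos 44.9° / cos 13.7° = 0.7083/0.9715 = 0.7291.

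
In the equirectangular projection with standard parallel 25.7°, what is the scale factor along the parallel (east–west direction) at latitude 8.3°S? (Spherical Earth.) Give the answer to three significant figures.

With standard parallel φ₀ = 25.7°, the equirectangular projection gives x = Rλ cos φ₀, y = Rφ, so h = 1 and k = cos 25.7° / cos φ.
k = cos 25.7° / cos 8.3° = 0.9011/0.9895 = 0.9106.

0.911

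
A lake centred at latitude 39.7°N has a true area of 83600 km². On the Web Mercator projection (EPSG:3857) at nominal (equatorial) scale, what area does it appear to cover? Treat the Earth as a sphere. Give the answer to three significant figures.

For Mercator, h = k = sec φ (a conformal cylindrical projection has a single point scale, 1/cos φ).
Areal scale = k² = sec²φ = 1/cos²(39.7°) = 1/0.7694² = 1.689.
Apparent area = 83600 × 1.689 ≈ 141000 km².

141000 km²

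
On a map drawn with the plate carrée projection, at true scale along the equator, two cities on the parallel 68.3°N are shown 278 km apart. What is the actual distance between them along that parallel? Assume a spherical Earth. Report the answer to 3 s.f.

103 km

In the plate carrée (x = Rλ, y = Rφ), meridians are true-scale (h = 1) and parallels are stretched by k = sec φ.
Along the parallel at 68.3°, map distances are exaggerated by k = sec 68.3° = 2.705.
True distance = 278 / 2.705 = 278 × cos 68.3° ≈ 103 km.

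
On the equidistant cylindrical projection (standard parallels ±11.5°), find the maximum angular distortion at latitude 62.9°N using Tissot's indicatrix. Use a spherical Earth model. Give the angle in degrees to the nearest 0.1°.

In the equirectangular projection with standard parallel φ₀ = 11.5° (x = Rλ cos φ₀, y = Rφ), meridians are true-scale (h = 1) and the parallel scale is k = cos φ₀ / cos φ.
At 62.9°: h = 1.000, k = 2.151; principal scales a = 2.151, b = 1.000.
sin(ω/2) = (a − b)/(a + b) = 1.151/3.151 = 0.3653, so ω = 2 arcsin(0.3653) ≈ 42.9°.

42.9°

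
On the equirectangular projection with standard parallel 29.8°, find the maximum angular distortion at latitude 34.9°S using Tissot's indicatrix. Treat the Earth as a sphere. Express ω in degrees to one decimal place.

3.2°

In the equirectangular projection with standard parallel φ₀ = 29.8° (x = Rλ cos φ₀, y = Rφ), meridians are true-scale (h = 1) and the parallel scale is k = cos φ₀ / cos φ.
At 34.9°: h = 1.000, k = 1.058; principal scales a = 1.058, b = 1.000.
sin(ω/2) = (a − b)/(a + b) = 0.05805/2.058 = 0.02821, so ω = 2 arcsin(0.02821) ≈ 3.2°.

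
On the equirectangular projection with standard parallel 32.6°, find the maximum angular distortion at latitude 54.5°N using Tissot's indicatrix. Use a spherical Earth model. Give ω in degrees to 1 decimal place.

In the equirectangular projection with standard parallel φ₀ = 32.6° (x = Rλ cos φ₀, y = Rφ), meridians are true-scale (h = 1) and the parallel scale is k = cos φ₀ / cos φ.
At 54.5°: h = 1.000, k = 1.451; principal scales a = 1.451, b = 1.000.
sin(ω/2) = (a − b)/(a + b) = 0.4507/2.451 = 0.1839, so ω = 2 arcsin(0.1839) ≈ 21.2°.

21.2°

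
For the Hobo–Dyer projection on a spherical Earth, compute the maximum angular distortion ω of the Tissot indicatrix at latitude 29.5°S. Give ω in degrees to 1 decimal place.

10.6°

The Hobo–Dyer projection is cylindrical equal-area with φ₀ = 37.5°. A cylindrical equal-area projection with standard parallel φ₀ has meridian scale h = cos φ / cos φ₀ and parallel scale k = cos φ₀ / cos φ (so areas are preserved, h·k = 1).
At 29.5°: h = 1.097, k = 0.9115; principal scales a = 1.097, b = 0.9115.
sin(ω/2) = (a − b)/(a + b) = 0.1855/2.009 = 0.09237, so ω = 2 arcsin(0.09237) ≈ 10.6°.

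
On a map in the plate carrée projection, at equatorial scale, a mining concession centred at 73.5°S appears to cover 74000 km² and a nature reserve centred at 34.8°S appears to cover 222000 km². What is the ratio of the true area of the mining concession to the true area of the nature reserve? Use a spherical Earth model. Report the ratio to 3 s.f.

0.115

Plate carrée has h = 1 and k = sec φ, giving areal scale sec φ; true area = (apparent area) · cos φ.
True area of mining concession: 74000 × cos(73.5°) = 74000 × 0.2840 = 21020 km².
True area of nature reserve: 222000 × cos(34.8°) = 222000 × 0.8211 = 182300 km².
Ratio = 21020 / 182300 ≈ 0.115.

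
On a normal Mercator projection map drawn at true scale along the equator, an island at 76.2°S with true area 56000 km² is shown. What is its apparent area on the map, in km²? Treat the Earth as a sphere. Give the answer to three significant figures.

984000 km²

For Mercator, h = k = sec φ (a conformal cylindrical projection has a single point scale, 1/cos φ).
Areal scale = k² = sec²φ = 1/cos²(76.2°) = 1/0.2385² = 17.58.
Apparent area = 56000 × 17.58 ≈ 984000 km².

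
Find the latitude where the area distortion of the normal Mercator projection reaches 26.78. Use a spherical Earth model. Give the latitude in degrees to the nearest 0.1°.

Mercator areal scale is sec²φ.
sec²φ = 26.78  ⇒  cos²φ = 0.03734  ⇒  cos φ = 0.1932.
φ = arccos(0.1932) ≈ 78.9°.

78.9°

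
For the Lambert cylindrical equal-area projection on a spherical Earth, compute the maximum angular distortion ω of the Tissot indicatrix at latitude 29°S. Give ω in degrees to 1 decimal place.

15.3°

The Lambert cylindrical equal-area projection is the cylindrical equal-area projection with its standard parallel at the equator (φ₀ = 0). Cylindrical equal-area (φ₀ = 0°): h = cos φ / cos 0° along meridians, k = cos 0° / cos φ along parallels; h·k = 1.
At 29°: h = 0.8746, k = 1.143; principal scales a = 1.143, b = 0.8746.
sin(ω/2) = (a − b)/(a + b) = 0.2687/2.018 = 0.1332, so ω = 2 arcsin(0.1332) ≈ 15.3°.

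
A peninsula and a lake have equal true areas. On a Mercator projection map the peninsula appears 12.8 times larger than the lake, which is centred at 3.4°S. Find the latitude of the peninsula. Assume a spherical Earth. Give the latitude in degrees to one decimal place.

On Mercator, (apparent₁)/(apparent₂) = sec²φ₁ / sec²φ₂ when true areas are equal.
cos²φ₂ / cos²φ₁ = 12.8  ⇒  cos φ₁ = cos 3.4° / √12.8 = 0.9982/3.578 = 0.2790.
φ₁ = arccos(0.2790) ≈ 73.8°.

73.8°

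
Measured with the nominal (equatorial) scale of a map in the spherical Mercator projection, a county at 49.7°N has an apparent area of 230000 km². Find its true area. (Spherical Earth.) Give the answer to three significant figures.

96200 km²

Mercator is conformal, so the point scale is isotropic: h = k = sec φ = 1/cos φ.
Areal scale = k² = sec²φ = 1/cos²(49.7°) = 1/0.6468² = 2.390.
True area = apparent / (areal scale) = 230000 / 2.390 ≈ 96200 km².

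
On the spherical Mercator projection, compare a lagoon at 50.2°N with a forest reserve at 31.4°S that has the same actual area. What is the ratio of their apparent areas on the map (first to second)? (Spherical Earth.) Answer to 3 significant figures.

On Mercator, area is exaggerated by sec²φ = 1/cos²φ.
At 50.2°: sec²(50.2°) = 1/0.6401² = 2.441.
At 31.4°: sec²(31.4°) = 1/0.8536² = 1.373.
Ratio = 2.441/1.373 = cos²(31.4°)/cos²(50.2°) ≈ 1.78.

1.78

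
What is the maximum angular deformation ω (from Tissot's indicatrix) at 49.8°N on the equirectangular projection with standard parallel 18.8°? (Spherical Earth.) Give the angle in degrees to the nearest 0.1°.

In the equirectangular projection with standard parallel φ₀ = 18.8° (x = Rλ cos φ₀, y = Rφ), meridians are true-scale (h = 1) and the parallel scale is k = cos φ₀ / cos φ.
At 49.8°: h = 1.000, k = 1.467; principal scales a = 1.467, b = 1.000.
sin(ω/2) = (a − b)/(a + b) = 0.4666/2.467 = 0.1892, so ω = 2 arcsin(0.1892) ≈ 21.8°.

21.8°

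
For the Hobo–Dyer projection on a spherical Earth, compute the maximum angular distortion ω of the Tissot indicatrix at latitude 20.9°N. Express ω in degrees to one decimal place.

The Hobo–Dyer projection is cylindrical equal-area with φ₀ = 37.5°. For cylindrical equal-area with standard parallel φ₀, h = cos φ / cos φ₀ and k = cos φ₀ / cos φ, so h·k = 1.
At 20.9°: h = 1.178, k = 0.8492; principal scales a = 1.178, b = 0.8492.
sin(ω/2) = (a − b)/(a + b) = 0.3283/2.027 = 0.1620, so ω = 2 arcsin(0.1620) ≈ 18.6°.

18.6°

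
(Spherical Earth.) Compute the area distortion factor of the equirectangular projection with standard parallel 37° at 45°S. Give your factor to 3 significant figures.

In the equirectangular projection with standard parallel φ₀ = 37° (x = Rλ cos φ₀, y = Rφ), meridians are true-scale (h = 1) and the parallel scale is k = cos φ₀ / cos φ.
Areal scale = h·k = 1 × cos φ₀ / cos φ; at 45°, h = 1.000, k = 1.129, so h·k = 1.129.

1.13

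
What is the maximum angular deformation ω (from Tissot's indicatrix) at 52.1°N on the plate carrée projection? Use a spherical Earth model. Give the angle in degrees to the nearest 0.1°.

27.6°

In the plate carrée (x = Rλ, y = Rφ), meridians are true-scale (h = 1) and parallels are stretched by k = sec φ.
At 52.1°: h = 1.000, k = 1.628; principal scales a = 1.628, b = 1.000.
sin(ω/2) = (a − b)/(a + b) = 0.6279/2.628 = 0.2389, so ω = 2 arcsin(0.2389) ≈ 27.6°.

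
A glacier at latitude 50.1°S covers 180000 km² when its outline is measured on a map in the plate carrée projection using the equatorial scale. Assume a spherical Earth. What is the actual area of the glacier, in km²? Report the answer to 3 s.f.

115000 km²

In the plate carrée (x = Rλ, y = Rφ), meridians are true-scale (h = 1) and parallels are stretched by k = sec φ.
Areal scale = h·k = 1 × sec φ; at 50.1°, h = 1.000, k = 1.559, so h·k = 1.559.
True area = apparent / (areal scale) = 180000 / 1.559 ≈ 115000 km².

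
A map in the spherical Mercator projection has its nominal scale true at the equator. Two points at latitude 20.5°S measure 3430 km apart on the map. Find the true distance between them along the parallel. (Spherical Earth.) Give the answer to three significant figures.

3210 km

Mercator is conformal, so the point scale is isotropic: h = k = sec φ = 1/cos φ.
Along the parallel at 20.5°, map distances are exaggerated by k = sec 20.5° = 1.068.
True distance = 3430 / 1.068 = 3430 × cos 20.5° ≈ 3210 km.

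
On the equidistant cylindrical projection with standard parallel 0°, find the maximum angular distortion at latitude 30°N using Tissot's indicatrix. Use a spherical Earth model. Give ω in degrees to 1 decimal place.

8.2°

For the equirectangular projection with φ₀ = 0 (plate carrée), h = 1 along meridians and k = sec φ along parallels.
At 30°: h = 1.000, k = 1.155; principal scales a = 1.155, b = 1.000.
sin(ω/2) = (a − b)/(a + b) = 0.1547/2.155 = 0.07180, so ω = 2 arcsin(0.07180) ≈ 8.2°.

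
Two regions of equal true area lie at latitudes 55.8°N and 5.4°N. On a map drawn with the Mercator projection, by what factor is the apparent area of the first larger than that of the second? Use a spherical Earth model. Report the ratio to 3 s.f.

Mercator is conformal with k = sec φ, so areal scale = k² = sec²φ.
At 55.8°: sec²(55.8°) = 1/0.5621² = 3.165.
At 5.4°: sec²(5.4°) = 1/0.9956² = 1.009.
Ratio = 3.165/1.009 = cos²(5.4°)/cos²(55.8°) ≈ 3.14.

3.14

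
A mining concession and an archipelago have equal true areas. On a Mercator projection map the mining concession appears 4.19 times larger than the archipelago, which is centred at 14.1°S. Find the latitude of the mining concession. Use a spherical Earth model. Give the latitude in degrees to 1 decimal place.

61.7°

On Mercator, (apparent₁)/(apparent₂) = sec²φ₁ / sec²φ₂ when true areas are equal.
cos²φ₂ / cos²φ₁ = 4.19  ⇒  cos φ₁ = cos 14.1° / √4.19 = 0.9699/2.047 = 0.4738.
φ₁ = arccos(0.4738) ≈ 61.7°.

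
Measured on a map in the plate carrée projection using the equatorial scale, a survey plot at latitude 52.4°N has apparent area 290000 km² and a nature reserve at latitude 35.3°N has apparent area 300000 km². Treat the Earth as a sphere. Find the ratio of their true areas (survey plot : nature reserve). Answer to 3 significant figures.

0.723

On the plate carrée, areal scale = h·k = 1 × sec φ, so true area = apparent × cos φ.
True area of survey plot: 290000 × cos(52.4°) = 290000 × 0.6101 = 176900 km².
True area of nature reserve: 300000 × cos(35.3°) = 300000 × 0.8161 = 244800 km².
Ratio = 176900 / 244800 ≈ 0.723.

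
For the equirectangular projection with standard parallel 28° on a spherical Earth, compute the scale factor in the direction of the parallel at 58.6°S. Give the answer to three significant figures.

1.69

The equidistant cylindrical projection with φ₀ = 28° has h = 1 (meridians true) and k = cos φ₀ / cos φ along parallels.
k = cos 28° / cos 58.6° = 0.8829/0.5210 = 1.695.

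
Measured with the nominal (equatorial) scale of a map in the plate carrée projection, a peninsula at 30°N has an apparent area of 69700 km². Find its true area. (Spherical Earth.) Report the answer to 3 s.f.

60400 km²

Plate carrée maps x = Rλ, y = Rφ. The meridian scale is h = 1 and the parallel scale is k = 1/cos φ = sec φ.
Areal scale = h·k = 1 × sec φ; at 30°, h = 1.000, k = 1.155, so h·k = 1.155.
True area = apparent / (areal scale) = 69700 / 1.155 ≈ 60400 km².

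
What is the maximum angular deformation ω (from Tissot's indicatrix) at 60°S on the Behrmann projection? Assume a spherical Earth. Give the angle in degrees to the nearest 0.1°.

Behrmann is a cylindrical equal-area projection with standard parallels at ±30°. Cylindrical equal-area (φ₀ = 30°): h = cos φ / cos 30° along meridians, k = cos 30° / cos φ along parallels; h·k = 1.
At 60°: h = 0.5774, k = 1.732; principal scales a = 1.732, b = 0.5774.
sin(ω/2) = (a − b)/(a + b) = 1.155/2.309 = 0.5000, so ω = 2 arcsin(0.5000) ≈ 60.0°.

60.0°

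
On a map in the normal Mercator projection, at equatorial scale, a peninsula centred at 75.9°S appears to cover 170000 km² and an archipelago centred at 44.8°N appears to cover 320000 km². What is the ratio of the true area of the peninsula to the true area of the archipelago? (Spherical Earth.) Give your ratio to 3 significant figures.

0.0626

On Mercator the areal scale is sec²φ, so true area = apparent × cos²φ.
True area of peninsula: 170000 × cos²(75.9°) = 170000 × 0.05935 = 10090 km².
True area of archipelago: 320000 × cos²(44.8°) = 320000 × 0.5035 = 161100 km².
Ratio = 10090 / 161100 ≈ 0.0626.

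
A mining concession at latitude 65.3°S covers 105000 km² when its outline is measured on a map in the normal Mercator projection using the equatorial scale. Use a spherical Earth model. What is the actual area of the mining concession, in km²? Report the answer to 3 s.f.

For Mercator, h = k = sec φ (a conformal cylindrical projection has a single point scale, 1/cos φ).
Areal scale = k² = sec²φ = 1/cos²(65.3°) = 1/0.4179² = 5.727.
True area = apparent / (areal scale) = 105000 / 5.727 ≈ 18300 km².

18300 km²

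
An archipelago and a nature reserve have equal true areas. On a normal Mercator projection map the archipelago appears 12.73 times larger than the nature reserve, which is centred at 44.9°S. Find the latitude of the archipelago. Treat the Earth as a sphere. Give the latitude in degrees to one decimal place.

On Mercator, (apparent₁)/(apparent₂) = sec²φ₁ / sec²φ₂ when true areas are equal.
cos²φ₂ / cos²φ₁ = 12.73  ⇒  cos φ₁ = cos 44.9° / √12.73 = 0.7083/3.568 = 0.1985.
φ₁ = arccos(0.1985) ≈ 78.5°.

78.5°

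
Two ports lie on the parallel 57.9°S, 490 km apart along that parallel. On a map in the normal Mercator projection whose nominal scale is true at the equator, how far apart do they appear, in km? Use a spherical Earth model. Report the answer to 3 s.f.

Mercator is conformal, so the point scale is isotropic: h = k = sec φ = 1/cos φ.
Along the parallel, k = sec 57.9° = 1/0.5314 = 1.882.
Map distance = 490 × 1.882 ≈ 922 km.

922 km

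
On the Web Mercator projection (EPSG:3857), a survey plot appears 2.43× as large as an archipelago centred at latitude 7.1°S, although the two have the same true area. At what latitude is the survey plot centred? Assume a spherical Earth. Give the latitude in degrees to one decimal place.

50.5°

On Mercator, (apparent₁)/(apparent₂) = sec²φ₁ / sec²φ₂ when true areas are equal.
cos²φ₂ / cos²φ₁ = 2.43  ⇒  cos φ₁ = cos 7.1° / √2.43 = 0.9923/1.559 = 0.6366.
φ₁ = arccos(0.6366) ≈ 50.5°.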